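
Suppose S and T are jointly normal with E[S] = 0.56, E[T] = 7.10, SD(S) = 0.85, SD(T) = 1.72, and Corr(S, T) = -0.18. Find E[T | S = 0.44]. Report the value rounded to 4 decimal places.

The regression of T on S has slope ρ·σ_T/σ_S and passes through (μ_S, μ_T).
E[T | S=0.44] = 7.10 + (-0.18)·(1.72/0.85)·(0.44 − (0.56)) = 7.10 + (-0.36424)·(-0.12) = 7.1437.

7.1437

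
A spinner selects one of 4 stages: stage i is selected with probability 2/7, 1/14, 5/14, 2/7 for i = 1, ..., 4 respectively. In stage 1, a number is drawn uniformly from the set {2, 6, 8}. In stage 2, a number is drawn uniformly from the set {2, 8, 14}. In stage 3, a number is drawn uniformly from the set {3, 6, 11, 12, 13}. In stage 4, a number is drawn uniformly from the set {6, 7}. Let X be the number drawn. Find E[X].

E[X | stage 1] = (2+6+8)/3 = 16/3.
E[X | stage 2] = (2+8+14)/3 = 8.
E[X | stage 3] = (3+6+11+12+13)/5 = 9.
E[X | stage 4] = (6+7)/2 = 13/2.
By the law of total expectation,
E[X] = (2/7)·(16/3) + (1/14)·(8) + (5/14)·(9) + (2/7)·(13/2) = 43/6.

43/6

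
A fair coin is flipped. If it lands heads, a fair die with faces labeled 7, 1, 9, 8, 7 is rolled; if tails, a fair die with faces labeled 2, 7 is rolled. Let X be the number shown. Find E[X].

109/20

E[X | heads] = (7+1+9+8+7)/5 = 32/5.
E[X | tails] = (2+7)/2 = 9/2.
E[X] = (1/2)·(32/5) + (1/2)·(9/2) = 109/20.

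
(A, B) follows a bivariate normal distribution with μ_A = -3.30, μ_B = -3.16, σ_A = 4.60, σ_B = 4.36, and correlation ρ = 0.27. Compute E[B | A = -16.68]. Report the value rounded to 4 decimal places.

E[B | A=x] = μ_B + ρ(σ_B/σ_A)(x − μ_A) for jointly normal variables.
E[B | A=-16.68] = -3.16 + (0.27)·(4.36/4.60)·(-16.68 − (-3.30)) = -3.16 + (0.25591)·(-13.38) = -6.5841.

-6.5841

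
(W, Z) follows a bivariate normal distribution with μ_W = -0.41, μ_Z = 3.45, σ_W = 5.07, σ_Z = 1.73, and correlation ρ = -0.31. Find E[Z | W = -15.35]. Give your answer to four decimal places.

5.0303

For a bivariate normal, E[Z | W=x] = μ_Z + ρ·(σ_Z/σ_W)·(x − μ_W).
E[Z | W=-15.35] = 3.45 + (-0.31)·(1.73/5.07)·(-15.35 − (-0.41)) = 3.45 + (-0.105779)·(-14.94) = 5.0303.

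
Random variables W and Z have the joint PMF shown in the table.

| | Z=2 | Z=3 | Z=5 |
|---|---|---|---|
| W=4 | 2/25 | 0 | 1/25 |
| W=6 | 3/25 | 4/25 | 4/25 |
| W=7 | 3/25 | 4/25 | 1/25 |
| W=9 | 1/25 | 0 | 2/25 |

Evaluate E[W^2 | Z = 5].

371/8

P(Z = 5) = 8/25.
Σ W^2·P over the event = 16·(1/25) + 36·(4/25) + 49·(1/25) + 81·(2/25) = 371/25.
E[W^2 | Z = 5] = (371/25) / (8/25) = 371/8.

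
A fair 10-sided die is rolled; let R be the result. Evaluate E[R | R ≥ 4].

Given R ≥ 4, R is equally likely to be any of {4, 5, 6, 7, 8, 9, 10}.
E[R | R ≥ 4] = (4 + 5 + 6 + 7 + 8 + 9 + 10) / 7 = 7.

7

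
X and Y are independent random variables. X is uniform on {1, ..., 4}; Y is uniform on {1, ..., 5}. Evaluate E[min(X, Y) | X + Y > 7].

11/3

P(X + Y > 7) = 3/20.
Summing min(X,Y)·P(x,y) over outcomes with X + Y > 7 gives 11/20.
E[min(X, Y) | X + Y > 7] = (11/20) / (3/20) = 11/3.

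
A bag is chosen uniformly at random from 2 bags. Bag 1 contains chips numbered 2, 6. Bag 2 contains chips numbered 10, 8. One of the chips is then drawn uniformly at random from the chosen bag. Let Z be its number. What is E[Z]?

13/2

E[Z | bag 1] = (2+6)/2 = 4.
E[Z | bag 2] = (10+8)/2 = 9.
E[Z] = (1/2)·(4) + (1/2)·(9) = 13/2.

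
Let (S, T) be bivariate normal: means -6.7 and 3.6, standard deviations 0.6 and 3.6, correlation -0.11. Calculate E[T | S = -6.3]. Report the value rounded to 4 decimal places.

E[T | S=x] = μ_T + ρ(σ_T/σ_S)(x − μ_S) for jointly normal variables.
E[T | S=-6.3] = 3.6 + (-0.11)·(3.6/0.6)·(-6.3 − (-6.7)) = 3.6 + (-0.66)·(0.4) = 3.3360.

3.3360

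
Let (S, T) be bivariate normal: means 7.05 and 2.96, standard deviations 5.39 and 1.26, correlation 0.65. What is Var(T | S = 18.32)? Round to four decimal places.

0.9168

The conditional variance in a bivariate normal is σ_T²(1 − ρ²), independent of x.
Var(T | S=18.32) = (1.26)²·(1 − (0.65)²) = 1.5876·0.5775 = 0.9168.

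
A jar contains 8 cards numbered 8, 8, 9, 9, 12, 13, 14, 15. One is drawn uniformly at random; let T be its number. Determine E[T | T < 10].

17/2

P(T < 10) = 1/2.
Σ over the event: 8·1/4 + 9·1/4 = 17/4.
E[T | T < 10] = (17/4) / (1/2) = 17/2.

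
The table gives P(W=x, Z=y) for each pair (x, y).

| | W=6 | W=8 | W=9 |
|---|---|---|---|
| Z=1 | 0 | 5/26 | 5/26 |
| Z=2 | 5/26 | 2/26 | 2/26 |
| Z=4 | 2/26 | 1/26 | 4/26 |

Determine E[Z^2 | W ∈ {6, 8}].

P(W ∈ {6, 8}) = 15/26.
Summing Z^2·P(W=x,Z=y) over the conditioning event gives 81/26.
E[Z^2 | W ∈ {6, 8}] = (81/26) / (15/26) = 27/5.

27/5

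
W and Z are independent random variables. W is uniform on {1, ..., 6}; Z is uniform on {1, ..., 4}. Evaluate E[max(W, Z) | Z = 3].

4

Outcomes with Z = 3: (1,3), (2,3), (3,3), (4,3), (5,3), (6,3), each with probability 1/24.
E[max(W, Z) | Z = 3] = (3 + 3 + 3 + 4 + 5 + 6) / 6 = 4.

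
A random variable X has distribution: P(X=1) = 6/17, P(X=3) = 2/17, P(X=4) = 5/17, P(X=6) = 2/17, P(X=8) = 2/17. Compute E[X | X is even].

P(X is even) = 9/17.
Σ over the event: 4·5/17 + 6·2/17 + 8·2/17 = 48/17.
E[X | X is even] = (48/17) / (9/17) = 16/3.

16/3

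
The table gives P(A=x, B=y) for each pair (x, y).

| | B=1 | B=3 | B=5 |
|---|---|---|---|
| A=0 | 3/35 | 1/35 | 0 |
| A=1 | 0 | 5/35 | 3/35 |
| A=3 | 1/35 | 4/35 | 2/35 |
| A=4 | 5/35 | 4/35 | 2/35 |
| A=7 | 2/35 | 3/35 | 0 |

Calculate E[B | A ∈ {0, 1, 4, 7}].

P(A ∈ {0, 1, 4, 7}) = 4/5.
Summing B·P(A=x,B=y) over the conditioning event gives 74/35.
E[B | A ∈ {0, 1, 4, 7}] = (74/35) / (4/5) = 37/14.

37/14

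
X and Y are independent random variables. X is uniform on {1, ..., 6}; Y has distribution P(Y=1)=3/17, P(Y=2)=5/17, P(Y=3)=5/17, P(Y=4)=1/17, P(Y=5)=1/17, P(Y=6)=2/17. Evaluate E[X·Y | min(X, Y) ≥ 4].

105/4

P(min(X, Y) ≥ 4) = 2/17.
Summing XY·P(x,y) over outcomes with min(X, Y) ≥ 4 gives 105/34.
E[X·Y | min(X, Y) ≥ 4] = (105/34) / (2/17) = 105/4.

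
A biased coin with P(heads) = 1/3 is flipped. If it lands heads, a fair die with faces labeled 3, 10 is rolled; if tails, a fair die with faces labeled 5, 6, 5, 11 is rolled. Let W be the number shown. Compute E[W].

E[W | heads] = (3+10)/2 = 13/2.
E[W | tails] = (5+6+5+11)/4 = 27/4.
E[W] = (1/3)·(13/2) + (2/3)·(27/4) = 20/3.

20/3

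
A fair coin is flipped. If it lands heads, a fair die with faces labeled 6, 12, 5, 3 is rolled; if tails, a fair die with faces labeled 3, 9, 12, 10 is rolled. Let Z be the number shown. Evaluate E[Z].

E[Z | heads] = (6+12+5+3)/4 = 13/2.
E[Z | tails] = (3+9+12+10)/4 = 17/2.
E[Z] = (1/2)·(13/2) + (1/2)·(17/2) = 15/2.

15/2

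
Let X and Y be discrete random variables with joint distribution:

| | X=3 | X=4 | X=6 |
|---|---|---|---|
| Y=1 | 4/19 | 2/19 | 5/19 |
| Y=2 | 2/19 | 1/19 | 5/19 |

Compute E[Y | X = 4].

4/3

P(X = 4) = 3/19.
Σ Y·P over the event = 1·(2/19) + 2·(1/19) = 4/19.
E[Y | X = 4] = (4/19) / (3/19) = 4/3.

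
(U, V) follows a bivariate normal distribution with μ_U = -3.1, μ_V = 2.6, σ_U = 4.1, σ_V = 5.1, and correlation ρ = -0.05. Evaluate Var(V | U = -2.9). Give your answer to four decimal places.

For a bivariate normal, Var(V | U=x) = σ_V²(1 − ρ²).
Var(V | U=-2.9) = (5.1)²·(1 − (-0.05)²) = 26.01·0.9975 = 25.9450.

25.9450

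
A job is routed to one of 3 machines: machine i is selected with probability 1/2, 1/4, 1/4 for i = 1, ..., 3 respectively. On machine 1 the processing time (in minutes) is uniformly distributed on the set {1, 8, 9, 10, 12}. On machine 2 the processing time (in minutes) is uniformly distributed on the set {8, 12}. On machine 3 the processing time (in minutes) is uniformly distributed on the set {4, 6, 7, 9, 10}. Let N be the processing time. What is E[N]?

83/10

E[N | machine 1] = (1+8+9+10+12)/5 = 8.
E[N | machine 2] = (8+12)/2 = 10.
E[N | machine 3] = (4+6+7+9+10)/5 = 36/5.
E[N] = (1/2)·(8) + (1/4)·(10) + (1/4)·(36/5) = 83/10.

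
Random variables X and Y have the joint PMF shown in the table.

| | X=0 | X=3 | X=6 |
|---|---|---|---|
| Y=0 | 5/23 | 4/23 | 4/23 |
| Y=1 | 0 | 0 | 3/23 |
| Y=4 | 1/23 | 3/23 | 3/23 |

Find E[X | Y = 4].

27/7

P(Y = 4) = 7/23.
Summing X·P(X=x,Y=y) over the conditioning event gives 27/23.
E[X | Y = 4] = (27/23) / (7/23) = 27/7.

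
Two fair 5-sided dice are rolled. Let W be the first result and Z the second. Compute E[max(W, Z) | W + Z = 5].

7/2

Outcomes with W + Z = 5: (1,4), (2,3), (3,2), (4,1), each with probability 1/25.
E[max(W, Z) | W + Z = 5] = (4 + 3 + 3 + 4) / 4 = 7/2.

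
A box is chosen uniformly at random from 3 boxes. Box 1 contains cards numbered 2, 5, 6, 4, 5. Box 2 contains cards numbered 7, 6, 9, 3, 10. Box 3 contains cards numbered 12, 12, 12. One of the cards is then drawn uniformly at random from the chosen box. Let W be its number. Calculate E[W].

39/5

E[W | box 1] = (2+5+6+4+5)/5 = 22/5.
E[W | box 2] = (7+6+9+3+10)/5 = 7.
E[W | box 3] = (12+12+12)/3 = 12.
E[W] = (1/3)·(22/5) + (1/3)·(7) + (1/3)·(12) = 39/5.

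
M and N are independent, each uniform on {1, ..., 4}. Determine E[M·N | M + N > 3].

P(M + N > 3) = 13/16.
Summing MN·P(x,y) over outcomes with M + N > 3 gives 95/16.
E[M·N | M + N > 3] = (95/16) / (13/16) = 95/13.

95/13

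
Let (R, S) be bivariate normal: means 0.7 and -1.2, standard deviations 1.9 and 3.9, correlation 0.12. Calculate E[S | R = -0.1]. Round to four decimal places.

-1.3971

The regression of S on R has slope ρ·σ_S/σ_R and passes through (μ_R, μ_S).
E[S | R=-0.1] = -1.2 + (0.12)·(3.9/1.9)·(-0.1 − (0.7)) = -1.2 + (0.24632)·(-0.8) = -1.3971.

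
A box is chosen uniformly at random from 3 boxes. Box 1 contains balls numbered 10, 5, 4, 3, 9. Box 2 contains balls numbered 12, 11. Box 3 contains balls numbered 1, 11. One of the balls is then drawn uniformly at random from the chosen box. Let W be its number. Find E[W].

79/10

E[W | box 1] = (10+5+4+3+9)/5 = 31/5.
E[W | box 2] = (12+11)/2 = 23/2.
E[W | box 3] = (1+11)/2 = 6.
E[W] = (1/3)·(31/5) + (1/3)·(23/2) + (1/3)·(6) = 79/10.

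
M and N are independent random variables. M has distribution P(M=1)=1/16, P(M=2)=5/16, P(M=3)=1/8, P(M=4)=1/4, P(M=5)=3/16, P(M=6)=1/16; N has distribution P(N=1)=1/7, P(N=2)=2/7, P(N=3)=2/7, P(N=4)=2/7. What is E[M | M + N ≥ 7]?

208/45

P(M + N ≥ 7) = 45/112.
Summing M·P(x,y) over outcomes with M + N ≥ 7 gives 13/7.
E[M | M + N ≥ 7] = (13/7) / (45/112) = 208/45.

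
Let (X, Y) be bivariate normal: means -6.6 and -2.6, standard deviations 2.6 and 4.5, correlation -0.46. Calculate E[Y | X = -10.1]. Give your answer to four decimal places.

E[Y | X=x] = μ_Y + ρ(σ_Y/σ_X)(x − μ_X) for jointly normal variables.
E[Y | X=-10.1] = -2.6 + (-0.46)·(4.5/2.6)·(-10.1 − (-6.6)) = -2.6 + (-0.79615)·(-3.5) = 0.1865.

0.1865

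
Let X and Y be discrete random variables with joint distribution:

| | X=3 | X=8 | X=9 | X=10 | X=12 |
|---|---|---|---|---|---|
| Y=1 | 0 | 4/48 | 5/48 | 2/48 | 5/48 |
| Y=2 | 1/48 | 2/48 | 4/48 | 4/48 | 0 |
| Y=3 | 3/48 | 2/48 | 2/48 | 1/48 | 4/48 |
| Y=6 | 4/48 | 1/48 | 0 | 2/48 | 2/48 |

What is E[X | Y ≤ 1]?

P(Y ≤ 1) = 1/3.
Σ X·P over the event = 8·(4/48) + 9·(5/48) + 10·(2/48) + 12·(5/48) = 157/48.
E[X | Y ≤ 1] = (157/48) / (1/3) = 157/16.

157/16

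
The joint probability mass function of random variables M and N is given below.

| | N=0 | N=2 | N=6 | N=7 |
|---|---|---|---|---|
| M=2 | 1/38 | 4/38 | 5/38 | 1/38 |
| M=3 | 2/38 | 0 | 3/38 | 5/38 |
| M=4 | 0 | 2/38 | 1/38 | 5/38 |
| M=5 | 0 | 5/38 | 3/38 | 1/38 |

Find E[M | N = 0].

P(N = 0) = 3/38.
Σ M·P over the event = 2·(1/38) + 3·(2/38) = 4/19.
E[M | N = 0] = (4/19) / (3/38) = 8/3.

8/3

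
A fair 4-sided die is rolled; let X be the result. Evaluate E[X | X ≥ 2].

Given X ≥ 2, X is equally likely to be any of {2, 3, 4}.
E[X | X ≥ 2] = (2 + 3 + 4) / 3 = 3.

3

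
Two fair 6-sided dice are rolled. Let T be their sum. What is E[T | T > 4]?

P(T > 4) = 5/6.
Σ over the event: 5·1/9 + 6·5/36 + 7·1/6 + 8·5/36 + 9·1/9 + 10·1/12 + 11·1/18 + 12·1/36 = 58/9.
E[T | T > 4] = (58/9) / (5/6) = 116/15.

116/15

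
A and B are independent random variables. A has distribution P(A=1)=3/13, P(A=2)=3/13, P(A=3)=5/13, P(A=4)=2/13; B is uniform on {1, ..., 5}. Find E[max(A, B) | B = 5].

P(B = 5) = 1/5.
Summing max(A,B)·P(x,y) over outcomes with B = 5 gives 1.
E[max(A, B) | B = 5] = (1) / (1/5) = 5.

5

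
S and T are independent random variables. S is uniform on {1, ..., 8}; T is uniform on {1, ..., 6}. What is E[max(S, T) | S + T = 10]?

32/5

P(S + T = 10) = 5/48.
Summing max(S,T)·P(x,y) over outcomes with S + T = 10 gives 2/3.
E[max(S, T) | S + T = 10] = (2/3) / (5/48) = 32/5.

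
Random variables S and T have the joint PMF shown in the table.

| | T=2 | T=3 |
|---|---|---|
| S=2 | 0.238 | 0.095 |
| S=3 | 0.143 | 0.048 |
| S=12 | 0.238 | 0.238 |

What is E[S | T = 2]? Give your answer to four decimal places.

6.0759

P(T = 2) = 0.619.
Σ S·P over the event = 2·(0.238) + 3·(0.143) + 12·(0.238) = 3.761.
E[S | T = 2] = (3.761) / (0.619) = 6.0759.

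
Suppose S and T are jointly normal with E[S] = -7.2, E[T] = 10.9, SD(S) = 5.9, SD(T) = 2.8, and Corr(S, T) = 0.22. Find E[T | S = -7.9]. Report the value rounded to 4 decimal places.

10.8269

The regression of T on S has slope ρ·σ_T/σ_S and passes through (μ_S, μ_T).
E[T | S=-7.9] = 10.9 + (0.22)·(2.8/5.9)·(-7.9 − (-7.2)) = 10.9 + (0.10441)·(-0.7) = 10.8269.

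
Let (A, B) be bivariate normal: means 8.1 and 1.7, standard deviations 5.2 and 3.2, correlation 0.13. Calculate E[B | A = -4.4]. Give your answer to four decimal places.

E[B | A=x] = μ_B + ρ(σ_B/σ_A)(x − μ_A) for jointly normal variables.
E[B | A=-4.4] = 1.7 + (0.13)·(3.2/5.2)·(-4.4 − (8.1)) = 1.7 + (0.08)·(-12.5) = 0.7000.

0.7000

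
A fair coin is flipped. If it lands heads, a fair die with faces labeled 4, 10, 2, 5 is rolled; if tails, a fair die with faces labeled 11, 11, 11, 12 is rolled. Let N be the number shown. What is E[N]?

33/4

E[N | heads] = (4+10+2+5)/4 = 21/4.
E[N | tails] = (11+11+11+12)/4 = 45/4.
By the law of total expectation,
E[N] = (1/2)·(21/4) + (1/2)·(45/4) = 33/4.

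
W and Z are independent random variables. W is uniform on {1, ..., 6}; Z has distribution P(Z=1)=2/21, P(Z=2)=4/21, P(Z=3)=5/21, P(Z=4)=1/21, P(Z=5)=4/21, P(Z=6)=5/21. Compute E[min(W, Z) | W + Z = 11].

P(W + Z = 11) = 1/14.
Summing min(W,Z)·P(x,y) over outcomes with W + Z = 11 gives 5/14.
E[min(W, Z) | W + Z = 11] = (5/14) / (1/14) = 5.

5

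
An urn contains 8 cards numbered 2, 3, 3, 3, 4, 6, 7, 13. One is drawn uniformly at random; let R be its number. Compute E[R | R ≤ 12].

4

P(R ≤ 12) = 7/8.
Σ over the event: 2·1/8 + 3·3/8 + 4·1/8 + 6·1/8 + 7·1/8 = 7/2.
E[R | R ≤ 12] = (7/2) / (7/8) = 4.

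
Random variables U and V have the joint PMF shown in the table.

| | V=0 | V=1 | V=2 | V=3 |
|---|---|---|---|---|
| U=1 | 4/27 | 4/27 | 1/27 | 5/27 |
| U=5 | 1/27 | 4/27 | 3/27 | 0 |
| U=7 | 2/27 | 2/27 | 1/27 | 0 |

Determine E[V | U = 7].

4/5

P(U = 7) = 5/27.
Σ V·P over the event = 0·(2/27) + 1·(2/27) + 2·(1/27) = 4/27.
E[V | U = 7] = (4/27) / (5/27) = 4/5.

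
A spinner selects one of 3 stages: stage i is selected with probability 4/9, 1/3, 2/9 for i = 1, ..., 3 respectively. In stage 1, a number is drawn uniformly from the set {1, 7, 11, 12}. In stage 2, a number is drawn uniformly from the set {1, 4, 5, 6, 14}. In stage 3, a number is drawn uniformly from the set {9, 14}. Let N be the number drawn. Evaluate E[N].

E[N | stage 1] = (1+7+11+12)/4 = 31/4.
E[N | stage 2] = (1+4+5+6+14)/5 = 6.
E[N | stage 3] = (9+14)/2 = 23/2.
E[N] = (4/9)·(31/4) + (1/3)·(6) + (2/9)·(23/2) = 8.

8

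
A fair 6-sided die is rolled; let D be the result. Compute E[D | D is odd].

3

Given D is odd, D is equally likely to be any of {1, 3, 5}.
E[D | D is odd] = (1 + 3 + 5) / 3 = 3.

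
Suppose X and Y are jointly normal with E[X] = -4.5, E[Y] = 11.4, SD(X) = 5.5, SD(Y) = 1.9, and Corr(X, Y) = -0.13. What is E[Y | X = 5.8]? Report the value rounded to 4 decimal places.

10.9374

For a bivariate normal, E[Y | X=x] = μ_Y + ρ·(σ_Y/σ_X)·(x − μ_X).
E[Y | X=5.8] = 11.4 + (-0.13)·(1.9/5.5)·(5.8 − (-4.5)) = 11.4 + (-0.044909)·(10.3) = 10.9374.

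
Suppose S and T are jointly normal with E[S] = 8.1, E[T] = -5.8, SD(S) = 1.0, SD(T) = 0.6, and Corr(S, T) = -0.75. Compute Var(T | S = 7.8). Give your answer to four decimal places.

The conditional variance in a bivariate normal is σ_T²(1 − ρ²), independent of x.
Var(T | S=7.8) = (0.6)²·(1 − (-0.75)²) = 0.36·0.4375 = 0.1575.

0.1575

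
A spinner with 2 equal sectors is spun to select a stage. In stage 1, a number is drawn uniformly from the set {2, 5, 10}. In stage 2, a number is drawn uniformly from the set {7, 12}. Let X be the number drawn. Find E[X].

E[X | stage 1] = (2+5+10)/3 = 17/3.
E[X | stage 2] = (7+12)/2 = 19/2.
By the law of total expectation,
E[X] = (1/2)·(17/3) + (1/2)·(19/2) = 91/12.

91/12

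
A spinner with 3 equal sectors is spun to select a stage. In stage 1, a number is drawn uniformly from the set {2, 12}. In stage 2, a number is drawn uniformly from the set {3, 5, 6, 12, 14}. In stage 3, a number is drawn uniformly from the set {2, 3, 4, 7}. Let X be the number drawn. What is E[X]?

19/3

E[X | stage 1] = (2+12)/2 = 7.
E[X | stage 2] = (3+5+6+12+14)/5 = 8.
E[X | stage 3] = (2+3+4+7)/4 = 4.
E[X] = (1/3)·(7) + (1/3)·(8) + (1/3)·(4) = 19/3.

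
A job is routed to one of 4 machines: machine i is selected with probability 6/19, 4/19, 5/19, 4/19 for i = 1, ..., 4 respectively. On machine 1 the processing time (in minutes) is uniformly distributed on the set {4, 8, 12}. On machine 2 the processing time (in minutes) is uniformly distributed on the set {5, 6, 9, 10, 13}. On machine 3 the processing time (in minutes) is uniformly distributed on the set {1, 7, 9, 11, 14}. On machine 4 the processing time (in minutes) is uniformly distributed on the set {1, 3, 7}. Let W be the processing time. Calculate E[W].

2086/285

E[W | machine 1] = (4+8+12)/3 = 8.
E[W | machine 2] = (5+6+9+10+13)/5 = 43/5.
E[W | machine 3] = (1+7+9+11+14)/5 = 42/5.
E[W | machine 4] = (1+3+7)/3 = 11/3.
E[W] = (6/19)·(8) + (4/19)·(43/5) + (5/19)·(42/5) + (4/19)·(11/3) = 2086/285.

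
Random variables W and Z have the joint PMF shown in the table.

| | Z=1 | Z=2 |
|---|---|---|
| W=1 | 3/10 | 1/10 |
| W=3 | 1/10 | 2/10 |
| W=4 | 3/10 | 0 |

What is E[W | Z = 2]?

7/3

P(Z = 2) = 3/10.
Summing W·P(W=x,Z=y) over the conditioning event gives 7/10.
E[W | Z = 2] = (7/10) / (3/10) = 7/3.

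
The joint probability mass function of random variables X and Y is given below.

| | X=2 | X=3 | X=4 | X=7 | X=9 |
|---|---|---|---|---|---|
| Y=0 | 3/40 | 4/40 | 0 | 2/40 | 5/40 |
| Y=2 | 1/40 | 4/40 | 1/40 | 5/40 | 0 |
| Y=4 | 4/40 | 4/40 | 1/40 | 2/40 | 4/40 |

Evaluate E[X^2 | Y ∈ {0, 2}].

852/25

P(Y ∈ {0, 2}) = 5/8.
Summing X^2·P(X=x,Y=y) over the conditioning event gives 213/10.
E[X^2 | Y ∈ {0, 2}] = (213/10) / (5/8) = 852/25.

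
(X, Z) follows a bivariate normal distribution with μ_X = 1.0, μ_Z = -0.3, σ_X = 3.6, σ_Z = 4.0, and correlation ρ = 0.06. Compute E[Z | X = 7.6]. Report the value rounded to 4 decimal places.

0.1400

The regression of Z on X has slope ρ·σ_Z/σ_X and passes through (μ_X, μ_Z).
E[Z | X=7.6] = -0.3 + (0.06)·(4.0/3.6)·(7.6 − (1.0)) = -0.3 + (0.066667)·(6.6) = 0.1400.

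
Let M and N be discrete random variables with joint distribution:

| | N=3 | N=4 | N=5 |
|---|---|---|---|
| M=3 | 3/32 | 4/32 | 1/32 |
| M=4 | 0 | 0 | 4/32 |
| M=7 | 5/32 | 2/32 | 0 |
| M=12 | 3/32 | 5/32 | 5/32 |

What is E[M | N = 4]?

P(N = 4) = 11/32.
Σ M·P over the event = 3·(4/32) + 7·(2/32) + 12·(5/32) = 43/16.
E[M | N = 4] = (43/16) / (11/32) = 86/11.

86/11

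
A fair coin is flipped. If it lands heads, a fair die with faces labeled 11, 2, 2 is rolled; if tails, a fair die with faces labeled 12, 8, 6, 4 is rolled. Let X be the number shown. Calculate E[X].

E[X | heads] = (11+2+2)/3 = 5.
E[X | tails] = (12+8+6+4)/4 = 15/2.
E[X] = (1/2)·(5) + (1/2)·(15/2) = 25/4.

25/4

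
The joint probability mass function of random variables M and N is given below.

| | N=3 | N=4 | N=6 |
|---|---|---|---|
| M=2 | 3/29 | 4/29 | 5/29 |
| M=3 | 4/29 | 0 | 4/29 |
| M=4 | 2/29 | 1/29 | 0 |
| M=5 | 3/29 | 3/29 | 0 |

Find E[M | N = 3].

P(N = 3) = 12/29.
Σ M·P over the event = 2·(3/29) + 3·(4/29) + 4·(2/29) + 5·(3/29) = 41/29.
E[M | N = 3] = (41/29) / (12/29) = 41/12.

41/12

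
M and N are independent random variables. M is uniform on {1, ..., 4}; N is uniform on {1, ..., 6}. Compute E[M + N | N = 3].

11/2

P(N = 3) = 1/6.
Summing (M+N)·P(x,y) over outcomes with N = 3 gives 11/12.
E[M + N | N = 3] = (11/12) / (1/6) = 11/2.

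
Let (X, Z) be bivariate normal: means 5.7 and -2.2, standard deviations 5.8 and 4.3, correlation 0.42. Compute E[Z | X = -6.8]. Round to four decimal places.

For a bivariate normal, E[Z | X=x] = μ_Z + ρ·(σ_Z/σ_X)·(x − μ_X).
E[Z | X=-6.8] = -2.2 + (0.42)·(4.3/5.8)·(-6.8 − (5.7)) = -2.2 + (0.311379)·(-12.5) = -6.0922.

-6.0922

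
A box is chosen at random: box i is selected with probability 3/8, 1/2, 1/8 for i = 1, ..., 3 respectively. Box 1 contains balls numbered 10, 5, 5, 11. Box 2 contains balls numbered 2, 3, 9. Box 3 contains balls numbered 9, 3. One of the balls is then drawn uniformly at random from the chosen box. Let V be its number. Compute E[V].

575/96

E[V | box 1] = (10+5+5+11)/4 = 31/4.
E[V | box 2] = (2+3+9)/3 = 14/3.
E[V | box 3] = (9+3)/2 = 6.
By the law of total expectation,
E[V] = (3/8)·(31/4) + (1/2)·(14/3) + (1/8)·(6) = 575/96.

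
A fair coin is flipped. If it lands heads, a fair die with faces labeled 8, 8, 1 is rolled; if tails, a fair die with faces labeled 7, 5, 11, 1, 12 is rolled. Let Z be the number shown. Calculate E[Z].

193/30

E[Z | heads] = (8+8+1)/3 = 17/3.
E[Z | tails] = (7+5+11+1+12)/5 = 36/5.
E[Z] = (1/2)·(17/3) + (1/2)·(36/5) = 193/30.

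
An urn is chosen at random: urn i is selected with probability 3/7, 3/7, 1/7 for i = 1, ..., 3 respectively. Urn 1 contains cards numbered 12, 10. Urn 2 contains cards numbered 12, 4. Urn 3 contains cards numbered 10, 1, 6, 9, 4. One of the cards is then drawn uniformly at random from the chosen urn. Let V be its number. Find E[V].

E[V | urn 1] = (12+10)/2 = 11.
E[V | urn 2] = (12+4)/2 = 8.
E[V | urn 3] = (10+1+6+9+4)/5 = 6.
By the law of total expectation,
E[V] = (3/7)·(11) + (3/7)·(8) + (1/7)·(6) = 9.

9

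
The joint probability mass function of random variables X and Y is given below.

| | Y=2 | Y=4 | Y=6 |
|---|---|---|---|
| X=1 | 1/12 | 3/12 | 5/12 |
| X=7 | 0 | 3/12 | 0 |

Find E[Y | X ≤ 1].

44/9

P(X ≤ 1) = 3/4.
Σ Y·P over the event = 2·(1/12) + 4·(3/12) + 6·(5/12) = 11/3.
E[Y | X ≤ 1] = (11/3) / (3/4) = 44/9.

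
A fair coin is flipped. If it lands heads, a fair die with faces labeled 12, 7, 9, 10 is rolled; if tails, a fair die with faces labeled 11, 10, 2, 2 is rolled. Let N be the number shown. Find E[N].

63/8

E[N | heads] = (12+7+9+10)/4 = 19/2.
E[N | tails] = (11+10+2+2)/4 = 25/4.
By the law of total expectation,
E[N] = (1/2)·(19/2) + (1/2)·(25/4) = 63/8.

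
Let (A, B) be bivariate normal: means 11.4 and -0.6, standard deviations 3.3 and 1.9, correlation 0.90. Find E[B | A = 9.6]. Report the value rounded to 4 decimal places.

E[B | A=x] = μ_B + ρ(σ_B/σ_A)(x − μ_A) for jointly normal variables.
E[B | A=9.6] = -0.6 + (0.90)·(1.9/3.3)·(9.6 − (11.4)) = -0.6 + (0.51818)·(-1.8) = -1.5327.

-1.5327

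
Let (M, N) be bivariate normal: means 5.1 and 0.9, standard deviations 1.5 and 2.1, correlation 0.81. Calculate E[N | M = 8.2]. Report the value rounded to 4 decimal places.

E[N | M=x] = μ_N + ρ(σ_N/σ_M)(x − μ_M) for jointly normal variables.
E[N | M=8.2] = 0.9 + (0.81)·(2.1/1.5)·(8.2 − (5.1)) = 0.9 + (1.134)·(3.1) = 4.4154.

4.4154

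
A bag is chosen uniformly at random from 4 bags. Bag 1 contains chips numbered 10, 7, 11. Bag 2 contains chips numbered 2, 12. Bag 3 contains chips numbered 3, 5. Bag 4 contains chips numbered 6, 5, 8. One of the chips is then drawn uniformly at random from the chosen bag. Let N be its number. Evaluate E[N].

E[N | bag 1] = (10+7+11)/3 = 28/3.
E[N | bag 2] = (2+12)/2 = 7.
E[N | bag 3] = (3+5)/2 = 4.
E[N | bag 4] = (6+5+8)/3 = 19/3.
By the law of total expectation,
E[N] = (1/4)·(28/3) + (1/4)·(7) + (1/4)·(4) + (1/4)·(19/3) = 20/3.

20/3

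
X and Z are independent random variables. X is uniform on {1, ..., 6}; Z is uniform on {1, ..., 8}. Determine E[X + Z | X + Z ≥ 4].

P(X + Z ≥ 4) = 15/16.
Summing (X+Z)·P(x,y) over outcomes with X + Z ≥ 4 gives 47/6.
E[X + Z | X + Z ≥ 4] = (47/6) / (15/16) = 376/45.

376/45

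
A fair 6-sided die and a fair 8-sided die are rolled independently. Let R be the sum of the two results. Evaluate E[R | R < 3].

P(R < 3) = 1/48.
Σ over the event: 2·1/48 = 1/24.
E[R | R < 3] = (1/24) / (1/48) = 2.

2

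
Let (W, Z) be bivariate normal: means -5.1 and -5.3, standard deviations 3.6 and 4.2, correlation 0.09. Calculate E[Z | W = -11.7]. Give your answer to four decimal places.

The regression of Z on W has slope ρ·σ_Z/σ_W and passes through (μ_W, μ_Z).
E[Z | W=-11.7] = -5.3 + (0.09)·(4.2/3.6)·(-11.7 − (-5.1)) = -5.3 + (0.105)·(-6.6) = -5.9930.

-5.9930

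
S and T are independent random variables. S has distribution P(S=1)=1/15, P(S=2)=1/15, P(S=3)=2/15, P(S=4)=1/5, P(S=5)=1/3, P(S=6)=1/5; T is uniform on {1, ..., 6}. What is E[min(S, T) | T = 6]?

64/15

P(T = 6) = 1/6.
Summing min(S,T)·P(x,y) over outcomes with T = 6 gives 32/45.
E[min(S, T) | T = 6] = (32/45) / (1/6) = 64/15.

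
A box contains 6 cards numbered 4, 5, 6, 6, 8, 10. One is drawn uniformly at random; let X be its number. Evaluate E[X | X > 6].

P(X > 6) = 1/3.
Σ over the event: 8·1/6 + 10·1/6 = 3.
E[X | X > 6] = (3) / (1/3) = 9.

9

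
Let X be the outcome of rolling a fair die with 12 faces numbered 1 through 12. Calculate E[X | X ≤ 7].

4

Given X ≤ 7, X is equally likely to be any of {1, 2, 3, 4, 5, 6, 7}.
E[X | X ≤ 7] = (1 + 2 + 3 + 4 + 5 + 6 + 7) / 7 = 4.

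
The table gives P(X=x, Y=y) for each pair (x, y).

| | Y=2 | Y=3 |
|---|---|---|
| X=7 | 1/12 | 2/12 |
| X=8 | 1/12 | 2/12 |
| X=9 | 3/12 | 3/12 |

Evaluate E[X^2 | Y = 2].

356/5

P(Y = 2) = 5/12.
Σ X^2·P over the event = 49·(1/12) + 64·(1/12) + 81·(3/12) = 89/3.
E[X^2 | Y = 2] = (89/3) / (5/12) = 356/5.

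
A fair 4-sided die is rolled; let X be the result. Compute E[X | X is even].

Given X is even, X is equally likely to be any of {2, 4}.
E[X | X is even] = (2 + 4) / 2 = 3.

3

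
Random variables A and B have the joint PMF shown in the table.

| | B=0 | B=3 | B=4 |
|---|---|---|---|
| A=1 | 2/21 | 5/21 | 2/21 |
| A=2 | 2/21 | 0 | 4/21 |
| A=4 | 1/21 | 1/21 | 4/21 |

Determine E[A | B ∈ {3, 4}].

35/16

P(B ∈ {3, 4}) = 16/21.
Σ A·P over the event = 1·(5/21) + 1·(2/21) + 2·(4/21) + 4·(1/21) + 4·(4/21) = 5/3.
E[A | B ∈ {3, 4}] = (5/3) / (16/21) = 35/16.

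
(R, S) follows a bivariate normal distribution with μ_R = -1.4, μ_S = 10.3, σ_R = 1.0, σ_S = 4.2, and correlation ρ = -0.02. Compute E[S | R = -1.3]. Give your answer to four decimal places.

10.2916

The regression of S on R has slope ρ·σ_S/σ_R and passes through (μ_R, μ_S).
E[S | R=-1.3] = 10.3 + (-0.02)·(4.2/1.0)·(-1.3 − (-1.4)) = 10.3 + (-0.084)·(0.1) = 10.2916.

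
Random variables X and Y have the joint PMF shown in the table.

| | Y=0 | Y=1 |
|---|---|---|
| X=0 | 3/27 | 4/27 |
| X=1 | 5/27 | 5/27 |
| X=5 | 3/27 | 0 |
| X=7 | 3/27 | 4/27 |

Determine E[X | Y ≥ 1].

33/13

P(Y ≥ 1) = 13/27.
Σ X·P over the event = 0·(4/27) + 1·(5/27) + 7·(4/27) = 11/9.
E[X | Y ≥ 1] = (11/9) / (13/27) = 33/13.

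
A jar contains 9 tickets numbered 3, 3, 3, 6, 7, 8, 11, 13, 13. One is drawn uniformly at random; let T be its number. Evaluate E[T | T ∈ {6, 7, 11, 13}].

P(T ∈ {6, 7, 11, 13}) = 5/9.
Σ over the event: 6·1/9 + 7·1/9 + 11·1/9 + 13·2/9 = 50/9.
E[T | T ∈ {6, 7, 11, 13}] = (50/9) / (5/9) = 10.

10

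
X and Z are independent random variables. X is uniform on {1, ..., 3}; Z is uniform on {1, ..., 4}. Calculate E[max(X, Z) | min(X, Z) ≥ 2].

19/6

Outcomes with min(X, Z) ≥ 2: (2,2), (2,3), (2,4), (3,2), (3,3), (3,4), each with probability 1/12.
E[max(X, Z) | min(X, Z) ≥ 2] = (2 + 3 + 4 + 3 + 3 + 4) / 6 = 19/6.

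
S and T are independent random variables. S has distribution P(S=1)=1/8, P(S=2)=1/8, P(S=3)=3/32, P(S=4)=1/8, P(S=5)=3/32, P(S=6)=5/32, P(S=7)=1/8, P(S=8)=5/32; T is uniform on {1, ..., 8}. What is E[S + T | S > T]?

549/59

P(S > T) = 59/128.
Summing (S+T)·P(x,y) over outcomes with S > T gives 549/128.
E[S + T | S > T] = (549/128) / (59/128) = 549/59.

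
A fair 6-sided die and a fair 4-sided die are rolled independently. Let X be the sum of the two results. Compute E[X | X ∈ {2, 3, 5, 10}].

19/4

P(X ∈ {2, 3, 5, 10}) = 1/3.
Σ over the event: 2·1/24 + 3·1/12 + 5·1/6 + 10·1/24 = 19/12.
E[X | X ∈ {2, 3, 5, 10}] = (19/12) / (1/3) = 19/4.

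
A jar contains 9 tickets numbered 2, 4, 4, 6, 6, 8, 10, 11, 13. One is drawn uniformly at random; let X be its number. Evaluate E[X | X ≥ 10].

P(X ≥ 10) = 1/3.
Σ over the event: 10·1/9 + 11·1/9 + 13·1/9 = 34/9.
E[X | X ≥ 10] = (34/9) / (1/3) = 34/3.

34/3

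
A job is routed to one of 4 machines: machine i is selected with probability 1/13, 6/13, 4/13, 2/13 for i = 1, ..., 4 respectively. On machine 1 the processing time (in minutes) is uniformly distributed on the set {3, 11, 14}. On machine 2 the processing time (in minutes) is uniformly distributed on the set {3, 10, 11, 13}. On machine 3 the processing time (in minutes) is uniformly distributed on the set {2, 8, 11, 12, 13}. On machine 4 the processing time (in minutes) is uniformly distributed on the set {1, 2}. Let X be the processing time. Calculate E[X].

E[X | machine 1] = (3+11+14)/3 = 28/3.
E[X | machine 2] = (3+10+11+13)/4 = 37/4.
E[X | machine 3] = (2+8+11+12+13)/5 = 46/5.
E[X | machine 4] = (1+2)/2 = 3/2.
E[X] = (1/13)·(28/3) + (6/13)·(37/4) + (4/13)·(46/5) + (2/13)·(3/2) = 3139/390.

3139/390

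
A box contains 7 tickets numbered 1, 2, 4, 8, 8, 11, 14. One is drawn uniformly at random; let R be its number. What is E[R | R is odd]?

6

P(R is odd) = 2/7.
Σ over the event: 1·1/7 + 11·1/7 = 12/7.
E[R | R is odd] = (12/7) / (2/7) = 6.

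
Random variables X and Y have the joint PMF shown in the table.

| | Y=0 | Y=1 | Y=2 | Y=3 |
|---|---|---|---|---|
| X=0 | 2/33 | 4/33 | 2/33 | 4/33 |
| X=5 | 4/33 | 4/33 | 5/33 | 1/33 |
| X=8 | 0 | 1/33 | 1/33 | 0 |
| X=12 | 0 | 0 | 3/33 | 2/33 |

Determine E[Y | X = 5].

17/14

P(X = 5) = 14/33.
Σ Y·P over the event = 0·(4/33) + 1·(4/33) + 2·(5/33) + 3·(1/33) = 17/33.
E[Y | X = 5] = (17/33) / (14/33) = 17/14.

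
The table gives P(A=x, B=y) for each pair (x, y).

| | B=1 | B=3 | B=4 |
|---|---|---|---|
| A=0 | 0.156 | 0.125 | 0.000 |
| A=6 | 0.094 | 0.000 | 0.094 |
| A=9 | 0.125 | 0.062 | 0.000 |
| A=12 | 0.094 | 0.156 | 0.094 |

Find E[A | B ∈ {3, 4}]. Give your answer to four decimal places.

7.7627

P(B ∈ {3, 4}) = 0.531.
Summing A·P(A=x,B=y) over the conditioning event gives 4.122.
E[A | B ∈ {3, 4}] = (4.122) / (0.531) = 7.7627.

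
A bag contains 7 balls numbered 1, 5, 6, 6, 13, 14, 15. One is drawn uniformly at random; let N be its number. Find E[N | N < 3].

P(N < 3) = 1/7.
Σ over the event: 1·1/7 = 1/7.
E[N | N < 3] = (1/7) / (1/7) = 1.

1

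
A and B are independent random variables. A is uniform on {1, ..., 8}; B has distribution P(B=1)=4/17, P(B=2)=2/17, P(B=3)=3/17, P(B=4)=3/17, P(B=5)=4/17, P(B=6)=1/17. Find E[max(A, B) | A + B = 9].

105/17

P(A + B = 9) = 1/8.
Summing max(A,B)·P(x,y) over outcomes with A + B = 9 gives 105/136.
E[max(A, B) | A + B = 9] = (105/136) / (1/8) = 105/17.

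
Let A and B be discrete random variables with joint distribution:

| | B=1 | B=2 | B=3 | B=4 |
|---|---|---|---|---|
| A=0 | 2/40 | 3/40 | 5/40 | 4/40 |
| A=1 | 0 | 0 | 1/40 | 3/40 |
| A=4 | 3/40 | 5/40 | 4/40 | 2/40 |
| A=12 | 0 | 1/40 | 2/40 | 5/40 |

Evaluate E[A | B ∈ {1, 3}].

53/17

P(B ∈ {1, 3}) = 17/40.
Summing A·P(A=x,B=y) over the conditioning event gives 53/40.
E[A | B ∈ {1, 3}] = (53/40) / (17/40) = 53/17.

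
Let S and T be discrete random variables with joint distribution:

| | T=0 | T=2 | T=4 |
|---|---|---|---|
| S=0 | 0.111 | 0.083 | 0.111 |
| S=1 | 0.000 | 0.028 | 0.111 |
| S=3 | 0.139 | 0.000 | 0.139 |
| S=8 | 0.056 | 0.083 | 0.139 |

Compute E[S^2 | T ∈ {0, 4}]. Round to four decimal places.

P(T ∈ {0, 4}) = 0.806.
Σ S^2·P over the event = 0·(0.111) + 0·(0.111) + 1·(0.111) + 9·(0.139) + 9·(0.139) + 64·(0.056) + 64·(0.139) = 15.093.
E[S^2 | T ∈ {0, 4}] = (15.093) / (0.806) = 18.7258.

18.7258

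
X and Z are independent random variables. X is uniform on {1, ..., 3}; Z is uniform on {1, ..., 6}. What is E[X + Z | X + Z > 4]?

P(X + Z > 4) = 2/3.
Summing (X+Z)·P(x,y) over outcomes with X + Z > 4 gives 79/18.
E[X + Z | X + Z > 4] = (79/18) / (2/3) = 79/12.

79/12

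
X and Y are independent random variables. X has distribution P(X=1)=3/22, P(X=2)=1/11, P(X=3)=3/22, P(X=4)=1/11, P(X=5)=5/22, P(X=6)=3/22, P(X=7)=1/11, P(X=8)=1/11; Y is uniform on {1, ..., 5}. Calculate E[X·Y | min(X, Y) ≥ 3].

360/17

P(min(X, Y) ≥ 3) = 51/110.
Summing XY·P(x,y) over outcomes with min(X, Y) ≥ 3 gives 108/11.
E[X·Y | min(X, Y) ≥ 3] = (108/11) / (51/110) = 360/17.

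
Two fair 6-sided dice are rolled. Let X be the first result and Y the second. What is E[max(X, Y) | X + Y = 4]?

P(X + Y = 4) = 1/12.
Summing max(X,Y)·P(x,y) over outcomes with X + Y = 4 gives 2/9.
E[max(X, Y) | X + Y = 4] = (2/9) / (1/12) = 8/3.

8/3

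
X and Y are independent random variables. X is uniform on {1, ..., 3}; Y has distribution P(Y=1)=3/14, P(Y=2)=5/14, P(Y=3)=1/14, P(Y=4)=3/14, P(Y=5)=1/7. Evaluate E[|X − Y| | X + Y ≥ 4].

P(X + Y ≥ 4) = 31/42.
Summing |X−Y|·P(x,y) over outcomes with X + Y ≥ 4 gives 25/21.
E[|X − Y| | X + Y ≥ 4] = (25/21) / (31/42) = 50/31.

50/31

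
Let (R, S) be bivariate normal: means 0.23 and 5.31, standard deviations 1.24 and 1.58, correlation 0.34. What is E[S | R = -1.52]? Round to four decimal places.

4.5519

For a bivariate normal, E[S | R=x] = μ_S + ρ·(σ_S/σ_R)·(x − μ_R).
E[S | R=-1.52] = 5.31 + (0.34)·(1.58/1.24)·(-1.52 − (0.23)) = 5.31 + (0.433226)·(-1.75) = 4.5519.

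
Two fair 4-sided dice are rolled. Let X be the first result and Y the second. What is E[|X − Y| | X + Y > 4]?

Outcomes with X + Y > 4: (1,4), (2,3), (2,4), (3,2), (3,3), (3,4), (4,1), (4,2), (4,3), (4,4), each with probability 1/16.
E[|X − Y| | X + Y > 4] = (3 + 1 + 2 + 1 + 0 + 1 + 3 + 2 + 1 + 0) / 10 = 7/5.

7/5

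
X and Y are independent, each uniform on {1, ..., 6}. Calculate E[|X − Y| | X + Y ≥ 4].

P(X + Y ≥ 4) = 11/12.
Summing |X−Y|·P(x,y) over outcomes with X + Y ≥ 4 gives 17/9.
E[|X − Y| | X + Y ≥ 4] = (17/9) / (11/12) = 68/33.

68/33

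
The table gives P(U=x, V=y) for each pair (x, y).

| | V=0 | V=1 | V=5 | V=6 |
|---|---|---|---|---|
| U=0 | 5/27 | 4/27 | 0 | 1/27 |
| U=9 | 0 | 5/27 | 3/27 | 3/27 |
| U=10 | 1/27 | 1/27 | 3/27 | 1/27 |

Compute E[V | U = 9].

P(U = 9) = 11/27.
Summing V·P(U=x,V=y) over the conditioning event gives 38/27.
E[V | U = 9] = (38/27) / (11/27) = 38/11.

38/11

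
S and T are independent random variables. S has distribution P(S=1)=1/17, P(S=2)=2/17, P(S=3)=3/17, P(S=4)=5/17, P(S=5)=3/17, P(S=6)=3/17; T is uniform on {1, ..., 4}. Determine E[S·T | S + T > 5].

P(S + T > 5) = 47/68.
Summing ST·P(x,y) over outcomes with S + T > 5 gives 589/68.
E[S·T | S + T > 5] = (589/68) / (47/68) = 589/47.

589/47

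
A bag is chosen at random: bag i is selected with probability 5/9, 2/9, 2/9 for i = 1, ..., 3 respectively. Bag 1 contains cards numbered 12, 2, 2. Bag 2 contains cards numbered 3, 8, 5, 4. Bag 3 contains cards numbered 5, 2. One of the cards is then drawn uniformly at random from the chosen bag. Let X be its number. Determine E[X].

131/27

E[X | bag 1] = (12+2+2)/3 = 16/3.
E[X | bag 2] = (3+8+5+4)/4 = 5.
E[X | bag 3] = (5+2)/2 = 7/2.
E[X] = (5/9)·(16/3) + (2/9)·(5) + (2/9)·(7/2) = 131/27.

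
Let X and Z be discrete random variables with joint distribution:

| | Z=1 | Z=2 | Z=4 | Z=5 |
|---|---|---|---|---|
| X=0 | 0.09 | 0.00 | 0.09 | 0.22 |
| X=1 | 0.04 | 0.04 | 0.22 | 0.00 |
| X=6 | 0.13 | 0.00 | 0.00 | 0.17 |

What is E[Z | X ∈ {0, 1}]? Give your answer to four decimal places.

P(X ∈ {0, 1}) = 0.70.
Σ Z·P over the event = 1·(0.09) + 4·(0.09) + 5·(0.22) + 1·(0.04) + 2·(0.04) + 4·(0.22) = 2.55.
E[Z | X ∈ {0, 1}] = (2.55) / (0.70) = 3.6429.

3.6429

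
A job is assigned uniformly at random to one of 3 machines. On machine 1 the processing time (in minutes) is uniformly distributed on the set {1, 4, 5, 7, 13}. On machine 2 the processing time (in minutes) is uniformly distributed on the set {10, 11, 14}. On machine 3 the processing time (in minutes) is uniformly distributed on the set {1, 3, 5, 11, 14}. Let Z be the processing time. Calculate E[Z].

E[Z | machine 1] = (1+4+5+7+13)/5 = 6.
E[Z | machine 2] = (10+11+14)/3 = 35/3.
E[Z | machine 3] = (1+3+5+11+14)/5 = 34/5.
By the law of total expectation,
E[Z] = (1/3)·(6) + (1/3)·(35/3) + (1/3)·(34/5) = 367/45.

367/45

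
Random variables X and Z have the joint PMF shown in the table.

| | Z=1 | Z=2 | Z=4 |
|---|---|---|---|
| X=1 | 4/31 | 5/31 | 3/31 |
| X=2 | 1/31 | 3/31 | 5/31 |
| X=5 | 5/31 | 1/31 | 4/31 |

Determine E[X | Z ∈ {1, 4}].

P(Z ∈ {1, 4}) = 22/31.
Σ X·P over the event = 1·(4/31) + 1·(3/31) + 2·(1/31) + 2·(5/31) + 5·(5/31) + 5·(4/31) = 64/31.
E[X | Z ∈ {1, 4}] = (64/31) / (22/31) = 32/11.

32/11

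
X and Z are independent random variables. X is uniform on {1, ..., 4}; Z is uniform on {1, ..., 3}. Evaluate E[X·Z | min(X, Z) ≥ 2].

15/2

Outcomes with min(X, Z) ≥ 2: (2,2), (2,3), (3,2), (3,3), (4,2), (4,3), each with probability 1/12.
E[X·Z | min(X, Z) ≥ 2] = (4 + 6 + 6 + 9 + 8 + 12) / 6 = 15/2.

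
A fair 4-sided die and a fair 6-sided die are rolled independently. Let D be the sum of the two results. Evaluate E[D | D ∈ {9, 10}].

P(D ∈ {9, 10}) = 1/8.
Σ over the event: 9·1/12 + 10·1/24 = 7/6.
E[D | D ∈ {9, 10}] = (7/6) / (1/8) = 28/3.

28/3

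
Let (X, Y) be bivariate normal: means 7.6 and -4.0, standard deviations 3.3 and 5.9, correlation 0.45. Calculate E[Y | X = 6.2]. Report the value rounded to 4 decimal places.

-5.1264

For a bivariate normal, E[Y | X=x] = μ_Y + ρ·(σ_Y/σ_X)·(x − μ_X).
E[Y | X=6.2] = -4.0 + (0.45)·(5.9/3.3)·(6.2 − (7.6)) = -4.0 + (0.80455)·(-1.4) = -5.1264.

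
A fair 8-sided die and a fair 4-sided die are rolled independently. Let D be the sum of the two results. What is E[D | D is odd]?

P(D is odd) = 1/2.
Σ over the event: 3·1/16 + 5·1/8 + 7·1/8 + 9·1/8 + 11·1/16 = 7/2.
E[D | D is odd] = (7/2) / (1/2) = 7.

7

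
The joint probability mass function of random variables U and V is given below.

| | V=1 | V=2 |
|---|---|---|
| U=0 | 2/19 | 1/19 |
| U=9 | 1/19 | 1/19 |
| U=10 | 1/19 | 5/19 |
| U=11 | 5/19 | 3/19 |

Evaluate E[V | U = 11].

P(U = 11) = 8/19.
Σ V·P over the event = 1·(5/19) + 2·(3/19) = 11/19.
E[V | U = 11] = (11/19) / (8/19) = 11/8.

11/8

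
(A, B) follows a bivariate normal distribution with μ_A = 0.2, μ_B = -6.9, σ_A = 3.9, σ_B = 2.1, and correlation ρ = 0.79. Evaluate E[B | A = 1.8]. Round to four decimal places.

-6.2194

For a bivariate normal, E[B | A=x] = μ_B + ρ·(σ_B/σ_A)·(x − μ_A).
E[B | A=1.8] = -6.9 + (0.79)·(2.1/3.9)·(1.8 − (0.2)) = -6.9 + (0.42538)·(1.6) = -6.2194.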